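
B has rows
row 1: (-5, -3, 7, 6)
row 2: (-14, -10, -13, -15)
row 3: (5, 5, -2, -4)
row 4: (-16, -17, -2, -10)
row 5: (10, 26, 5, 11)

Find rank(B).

4

Row reduce to echelon form.
R2 ← R2 − (14/5)·R1: [0, -8/5, -163/5, -159/5]
R3 ← R3 + R1: [0, 2, 5, 2]
R4 ← R4 − (16/5)·R1: [0, -37/5, -122/5, -146/5]
R5 ← R5 + (2)·R1: [0, 20, 19, 23]
R3 ← R3 + (5/4)·R2: [0, 0, -143/4, -151/4]
R4 ← R4 − (37/8)·R2: [0, 0, 1011/8, 943/8]
R5 ← R5 + (25/2)·R2: [0, 0, -777/2, -749/2]
R4 ← R4 + (1011/286)·R3: [0, 0, 0, -4453/286]
R5 ← R5 − (1554/143)·R3: [0, 0, 0, 5110/143]
R5 ← R5 + (140/61)·R4: [0, 0, 0, 0]
Echelon form has 4 nonzero rows, so rank(B) = 4.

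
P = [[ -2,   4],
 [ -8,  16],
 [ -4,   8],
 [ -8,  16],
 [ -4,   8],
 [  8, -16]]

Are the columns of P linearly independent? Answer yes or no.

no

Row reduce P to echelon form.
R2 ← R2 − (4)·R1: [0, 0]
R3 ← R3 − (2)·R1: [0, 0]
R4 ← R4 − (4)·R1: [0, 0]
R5 ← R5 − (2)·R1: [0, 0]
R6 ← R6 + (4)·R1: [0, 0]
1 pivot among 2 columns.
Only 1 < 2 pivot columns, so the columns are linearly dependent.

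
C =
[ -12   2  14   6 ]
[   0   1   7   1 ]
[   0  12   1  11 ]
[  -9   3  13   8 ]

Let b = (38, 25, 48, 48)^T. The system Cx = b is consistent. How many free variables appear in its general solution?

Row reduce the augmented matrix [C | b].
R4 ← R4 − (3/4)·R1: [0, 3/2, 5/2, 7/2, 39/2]
R3 ← R3 − (12)·R2: [0, 0, -83, -1, -252]
R4 ← R4 − (3/2)·R2: [0, 0, -8, 2, -18]
R4 ← R4 − (8/83)·R3: [0, 0, 0, 174/83, 522/83]
The echelon form has 4 nonzero rows, and every pivot lies in the first 4 columns, so rank(C) = rank([C|b]) = 4.
The system is consistent.
Free variables = (unknowns) − (rank) = 4 − 4 = 0.

0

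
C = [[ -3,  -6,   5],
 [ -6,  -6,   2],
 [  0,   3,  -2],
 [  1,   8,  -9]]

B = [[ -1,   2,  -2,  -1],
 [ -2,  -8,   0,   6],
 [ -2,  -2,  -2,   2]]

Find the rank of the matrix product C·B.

First compute CB:
[[  5,  32,  -4, -23],
 [ 14,  32,   8, -26],
 [ -2, -20,   4,  14],
 [  1, -44,  16,  29]]
Now row reduce the product.
R2 ← R2 − (14/5)·R1: [0, -288/5, 96/5, 192/5]
R3 ← R3 + (2/5)·R1: [0, -36/5, 12/5, 24/5]
R4 ← R4 − (1/5)·R1: [0, -252/5, 84/5, 168/5]
R3 ← R3 − (1/8)·R2: [0, 0, 0, 0]
R4 ← R4 − (7/8)·R2: [0, 0, 0, 0]
2 nonzero rows, so rank(CB) = 2.

2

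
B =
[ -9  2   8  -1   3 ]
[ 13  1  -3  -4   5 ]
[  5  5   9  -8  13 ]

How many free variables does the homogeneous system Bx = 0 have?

Row reduce to echelon form.
R2 ← R2 + (13/9)·R1: [0, 35/9, 77/9, -49/9, 28/3]
R3 ← R3 + (5/9)·R1: [0, 55/9, 121/9, -77/9, 44/3]
R3 ← R3 − (11/7)·R2: [0, 0, 0, 0, 0]
2 nonzero rows, so rank(B) = 2.
B has 5 columns; by rank–nullity, nullity = 5 − 2 = 3.

3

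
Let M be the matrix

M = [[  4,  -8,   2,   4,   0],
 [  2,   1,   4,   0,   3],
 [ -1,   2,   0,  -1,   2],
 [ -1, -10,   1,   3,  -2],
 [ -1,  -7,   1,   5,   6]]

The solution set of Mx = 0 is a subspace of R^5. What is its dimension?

Row reduce to echelon form.
R2 ← R2 − (1/2)·R1: [0, 5, 3, -2, 3]
R3 ← R3 + (1/4)·R1: [0, 0, 1/2, 0, 2]
R4 ← R4 + (1/4)·R1: [0, -12, 3/2, 4, -2]
R5 ← R5 + (1/4)·R1: [0, -9, 3/2, 6, 6]
R4 ← R4 + (12/5)·R2: [0, 0, 87/10, -4/5, 26/5]
R5 ← R5 + (9/5)·R2: [0, 0, 69/10, 12/5, 57/5]
R4 ← R4 − (87/5)·R3: [0, 0, 0, -4/5, -148/5]
R5 ← R5 − (69/5)·R3: [0, 0, 0, 12/5, -81/5]
R5 ← R5 + (3)·R4: [0, 0, 0, 0, -105]
5 nonzero rows, so rank(M) = 5.
M has 5 columns; by rank–nullity, nullity = 5 − 5 = 0.

0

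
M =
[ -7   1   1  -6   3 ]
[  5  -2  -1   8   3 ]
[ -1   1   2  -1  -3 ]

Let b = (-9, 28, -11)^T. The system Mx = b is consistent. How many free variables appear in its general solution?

Row reduce the augmented matrix [M | b].
R2 ← R2 + (5/7)·R1: [0, -9/7, -2/7, 26/7, 36/7, 151/7]
R3 ← R3 − (1/7)·R1: [0, 6/7, 13/7, -1/7, -24/7, -68/7]
R3 ← R3 + (2/3)·R2: [0, 0, 5/3, 7/3, 0, 14/3]
The echelon form has 3 nonzero rows, and every pivot lies in the first 5 columns, so rank(M) = rank([M|b]) = 3.
The system is consistent.
Free variables = (unknowns) − (rank) = 5 − 3 = 2.

2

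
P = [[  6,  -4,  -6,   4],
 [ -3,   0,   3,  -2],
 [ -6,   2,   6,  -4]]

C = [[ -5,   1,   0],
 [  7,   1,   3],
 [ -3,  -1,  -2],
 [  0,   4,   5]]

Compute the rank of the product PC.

First compute PC:
[[-40,  24,  20],
 [  6, -14, -16],
 [ 26, -26, -26]]
Now row reduce the product.
R2 ← R2 + (3/20)·R1: [0, -52/5, -13]
R3 ← R3 + (13/20)·R1: [0, -52/5, -13]
R3 ← R3 − R2: [0, 0, 0]
2 nonzero rows, so rank(PC) = 2.

2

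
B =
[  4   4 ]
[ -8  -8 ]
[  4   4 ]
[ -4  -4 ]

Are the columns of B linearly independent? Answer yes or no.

Row reduce B to echelon form.
R2 ← R2 + (2)·R1: [0, 0]
R3 ← R3 − R1: [0, 0]
R4 ← R4 + R1: [0, 0]
1 pivot among 2 columns.
Only 1 < 2 pivot columns, so the columns are linearly dependent.

no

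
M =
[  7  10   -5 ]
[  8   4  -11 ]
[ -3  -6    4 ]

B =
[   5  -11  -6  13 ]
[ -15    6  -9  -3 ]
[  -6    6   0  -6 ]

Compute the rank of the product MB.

First compute MB:
[[-85, -47, -132,  91],
 [ 46, -130, -84, 158],
 [ 51,  21,  72, -45]]
Now row reduce the product.
R2 ← R2 + (46/85)·R1: [0, -13212/85, -13212/85, 17616/85]
R3 ← R3 + (3/5)·R1: [0, -36/5, -36/5, 48/5]
R3 ← R3 − (17/367)·R2: [0, 0, 0, 0]
2 nonzero rows, so rank(MB) = 2.

2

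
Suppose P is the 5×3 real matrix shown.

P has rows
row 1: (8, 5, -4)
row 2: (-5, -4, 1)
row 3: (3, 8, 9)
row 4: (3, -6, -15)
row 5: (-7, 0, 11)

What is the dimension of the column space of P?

2

Row reduce to echelon form.
R2 ← R2 + (5/8)·R1: [0, -7/8, -3/2]
R3 ← R3 − (3/8)·R1: [0, 49/8, 21/2]
R4 ← R4 − (3/8)·R1: [0, -63/8, -27/2]
R5 ← R5 + (7/8)·R1: [0, 35/8, 15/2]
R3 ← R3 + (7)·R2: [0, 0, 0]
R4 ← R4 − (9)·R2: [0, 0, 0]
R5 ← R5 + (5)·R2: [0, 0, 0]
Echelon form has 2 nonzero rows, so rank(P) = 2.
The column space has dimension equal to the rank: 2.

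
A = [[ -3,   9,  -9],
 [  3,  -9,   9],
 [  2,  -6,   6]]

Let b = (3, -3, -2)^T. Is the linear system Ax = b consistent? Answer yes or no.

Row reduce the augmented matrix [A | b].
R2 ← R2 + R1: [0, 0, 0, 0]
R3 ← R3 + (2/3)·R1: [0, 0, 0, 0]
The echelon form has 1 nonzero rows, and every pivot lies in the first 3 columns, so rank(A) = rank([A|b]) = 1.
The system is consistent.

yes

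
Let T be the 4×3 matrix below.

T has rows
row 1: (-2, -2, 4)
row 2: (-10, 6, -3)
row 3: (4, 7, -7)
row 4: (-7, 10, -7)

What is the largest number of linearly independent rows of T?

3

Row reduce to echelon form.
R2 ← R2 − (5)·R1: [0, 16, -23]
R3 ← R3 + (2)·R1: [0, 3, 1]
R4 ← R4 − (7/2)·R1: [0, 17, -21]
R3 ← R3 − (3/16)·R2: [0, 0, 85/16]
R4 ← R4 − (17/16)·R2: [0, 0, 55/16]
R4 ← R4 − (11/17)·R3: [0, 0, 0]
Echelon form has 3 nonzero rows, so rank(T) = 3.
The rank gives the maximum number of linearly independent rows: 3.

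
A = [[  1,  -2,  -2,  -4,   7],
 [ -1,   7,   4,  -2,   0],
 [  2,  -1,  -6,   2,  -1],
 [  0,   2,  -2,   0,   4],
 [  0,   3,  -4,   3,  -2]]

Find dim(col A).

5

Row reduce to echelon form.
R2 ← R2 + R1: [0, 5, 2, -6, 7]
R3 ← R3 − (2)·R1: [0, 3, -2, 10, -15]
R3 ← R3 − (3/5)·R2: [0, 0, -16/5, 68/5, -96/5]
R4 ← R4 − (2/5)·R2: [0, 0, -14/5, 12/5, 6/5]
R5 ← R5 − (3/5)·R2: [0, 0, -26/5, 33/5, -31/5]
R4 ← R4 − (7/8)·R3: [0, 0, 0, -19/2, 18]
R5 ← R5 − (13/8)·R3: [0, 0, 0, -31/2, 25]
R5 ← R5 − (31/19)·R4: [0, 0, 0, 0, -83/19]
Echelon form has 5 nonzero rows, so rank(A) = 5.
The column space has dimension equal to the rank: 5.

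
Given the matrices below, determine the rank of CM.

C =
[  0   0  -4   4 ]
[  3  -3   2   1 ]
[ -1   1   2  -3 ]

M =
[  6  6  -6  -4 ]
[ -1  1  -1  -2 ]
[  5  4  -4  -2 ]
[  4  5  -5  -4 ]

2

First compute CM:
[[ -4,   4,  -4,  -8],
 [ 35,  28, -28, -14],
 [ -9, -12,  12,  10]]
Now row reduce the product.
R2 ← R2 + (35/4)·R1: [0, 63, -63, -84]
R3 ← R3 − (9/4)·R1: [0, -21, 21, 28]
R3 ← R3 + (1/3)·R2: [0, 0, 0, 0]
2 nonzero rows, so rank(CM) = 2.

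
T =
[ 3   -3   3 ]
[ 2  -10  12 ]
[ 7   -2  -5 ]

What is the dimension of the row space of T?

Row reduce to echelon form.
R2 ← R2 − (2/3)·R1: [0, -8, 10]
R3 ← R3 − (7/3)·R1: [0, 5, -12]
R3 ← R3 + (5/8)·R2: [0, 0, -23/4]
Echelon form has 3 nonzero rows, so rank(T) = 3.
The row space has dimension equal to the rank: 3.

3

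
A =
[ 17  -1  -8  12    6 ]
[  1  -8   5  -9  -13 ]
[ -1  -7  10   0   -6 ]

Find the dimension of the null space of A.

Row reduce to echelon form.
R2 ← R2 − (1/17)·R1: [0, -135/17, 93/17, -165/17, -227/17]
R3 ← R3 + (1/17)·R1: [0, -120/17, 162/17, 12/17, -96/17]
R3 ← R3 − (8/9)·R2: [0, 0, 14/3, 28/3, 56/9]
3 nonzero rows, so rank(A) = 3.
A has 5 columns; by rank–nullity, nullity = 5 − 3 = 2.

2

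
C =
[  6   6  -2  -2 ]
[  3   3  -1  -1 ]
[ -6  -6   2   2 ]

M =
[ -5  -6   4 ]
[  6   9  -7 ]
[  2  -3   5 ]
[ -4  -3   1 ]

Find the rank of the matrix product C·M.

1

First compute CM:
[[ 10,  30, -30],
 [  5,  15, -15],
 [-10, -30,  30]]
Now row reduce the product.
R2 ← R2 − (1/2)·R1: [0, 0, 0]
R3 ← R3 + R1: [0, 0, 0]
1 nonzero row, so rank(CM) = 1.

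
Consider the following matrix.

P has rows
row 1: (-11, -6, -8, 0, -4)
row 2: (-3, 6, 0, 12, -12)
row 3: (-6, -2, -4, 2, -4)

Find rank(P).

2

Row reduce to echelon form.
R2 ← R2 − (3/11)·R1: [0, 84/11, 24/11, 12, -120/11]
R3 ← R3 − (6/11)·R1: [0, 14/11, 4/11, 2, -20/11]
R3 ← R3 − (1/6)·R2: [0, 0, 0, 0, 0]
Echelon form has 2 nonzero rows, so rank(P) = 2.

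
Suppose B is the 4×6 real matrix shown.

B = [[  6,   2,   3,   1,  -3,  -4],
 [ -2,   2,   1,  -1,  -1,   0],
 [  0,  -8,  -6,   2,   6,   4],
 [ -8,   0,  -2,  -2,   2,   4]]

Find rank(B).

Row reduce to echelon form.
R2 ← R2 + (1/3)·R1: [0, 8/3, 2, -2/3, -2, -4/3]
R4 ← R4 + (4/3)·R1: [0, 8/3, 2, -2/3, -2, -4/3]
R3 ← R3 + (3)·R2: [0, 0, 0, 0, 0, 0]
R4 ← R4 − R2: [0, 0, 0, 0, 0, 0]
Echelon form has 2 nonzero rows, so rank(B) = 2.

2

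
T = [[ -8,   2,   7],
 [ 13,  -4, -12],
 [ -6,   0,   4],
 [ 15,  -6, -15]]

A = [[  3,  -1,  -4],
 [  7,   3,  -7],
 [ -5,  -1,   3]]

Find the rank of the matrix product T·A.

First compute TA:
[[-45,   7,  39],
 [ 71, -13, -60],
 [-38,   2,  36],
 [ 78, -18, -63]]
Now row reduce the product.
R2 ← R2 + (71/45)·R1: [0, -88/45, 23/15]
R3 ← R3 − (38/45)·R1: [0, -176/45, 46/15]
R4 ← R4 + (26/15)·R1: [0, -88/15, 23/5]
R3 ← R3 − (2)·R2: [0, 0, 0]
R4 ← R4 − (3)·R2: [0, 0, 0]
2 nonzero rows, so rank(TA) = 2.

2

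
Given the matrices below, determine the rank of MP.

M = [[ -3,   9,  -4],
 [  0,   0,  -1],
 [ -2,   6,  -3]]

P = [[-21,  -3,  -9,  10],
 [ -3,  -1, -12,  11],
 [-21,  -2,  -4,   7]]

2

First compute MP:
[[120,   8, -65,  41],
 [ 21,   2,   4,  -7],
 [ 87,   6, -42,  25]]
Now row reduce the product.
R2 ← R2 − (7/40)·R1: [0, 3/5, 123/8, -567/40]
R3 ← R3 − (29/40)·R1: [0, 1/5, 41/8, -189/40]
R3 ← R3 − (1/3)·R2: [0, 0, 0, 0]
2 nonzero rows, so rank(MP) = 2.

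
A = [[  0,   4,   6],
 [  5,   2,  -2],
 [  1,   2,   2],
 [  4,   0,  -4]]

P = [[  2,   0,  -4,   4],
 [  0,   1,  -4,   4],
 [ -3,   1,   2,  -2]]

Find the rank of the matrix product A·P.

2

First compute AP:
[[-18,  10,  -4,   4],
 [ 16,   0, -32,  32],
 [ -4,   4,  -8,   8],
 [ 20,  -4, -24,  24]]
Now row reduce the product.
R2 ← R2 + (8/9)·R1: [0, 80/9, -320/9, 320/9]
R3 ← R3 − (2/9)·R1: [0, 16/9, -64/9, 64/9]
R4 ← R4 + (10/9)·R1: [0, 64/9, -256/9, 256/9]
R3 ← R3 − (1/5)·R2: [0, 0, 0, 0]
R4 ← R4 − (4/5)·R2: [0, 0, 0, 0]
2 nonzero rows, so rank(AP) = 2.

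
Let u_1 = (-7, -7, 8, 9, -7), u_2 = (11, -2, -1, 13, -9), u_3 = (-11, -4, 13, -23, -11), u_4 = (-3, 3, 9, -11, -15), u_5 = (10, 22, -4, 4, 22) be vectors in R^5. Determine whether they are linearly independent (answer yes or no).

Form the matrix with these vectors as rows and row reduce.
R2 ← R2 + (11/7)·R1: [0, -13, 81/7, 190/7, -20]
R3 ← R3 − (11/7)·R1: [0, 7, 3/7, -260/7, 0]
R4 ← R4 − (3/7)·R1: [0, 6, 39/7, -104/7, -12]
R5 ← R5 + (10/7)·R1: [0, 12, 52/7, 118/7, 12]
R3 ← R3 + (7/13)·R2: [0, 0, 606/91, -2050/91, -140/13]
R4 ← R4 + (6/13)·R2: [0, 0, 993/91, -212/91, -276/13]
R5 ← R5 + (12/13)·R2: [0, 0, 1648/91, 3814/91, -84/13]
R4 ← R4 − (331/202)·R3: [0, 0, 0, 3493/101, -362/101]
R5 ← R5 − (824/303)·R3: [0, 0, 0, 31262/303, 6916/303]
R5 ← R5 − (4466/1497)·R4: [0, 0, 0, 0, 50176/1497]
5 nonzero rows, so the 5 vectors span a space of dimension 5.
Since 5 = 5, the vectors are linearly independent.

yes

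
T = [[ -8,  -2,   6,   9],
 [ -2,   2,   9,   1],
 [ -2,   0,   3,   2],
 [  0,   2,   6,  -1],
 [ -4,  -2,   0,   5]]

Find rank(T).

2

Row reduce to echelon form.
R2 ← R2 − (1/4)·R1: [0, 5/2, 15/2, -5/4]
R3 ← R3 − (1/4)·R1: [0, 1/2, 3/2, -1/4]
R5 ← R5 − (1/2)·R1: [0, -1, -3, 1/2]
R3 ← R3 − (1/5)·R2: [0, 0, 0, 0]
R4 ← R4 − (4/5)·R2: [0, 0, 0, 0]
R5 ← R5 + (2/5)·R2: [0, 0, 0, 0]
Echelon form has 2 nonzero rows, so rank(T) = 2.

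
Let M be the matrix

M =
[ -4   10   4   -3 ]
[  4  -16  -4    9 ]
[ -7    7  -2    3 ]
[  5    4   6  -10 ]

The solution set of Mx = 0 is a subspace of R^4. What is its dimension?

1

Row reduce to echelon form.
R2 ← R2 + R1: [0, -6, 0, 6]
R3 ← R3 − (7/4)·R1: [0, -21/2, -9, 33/4]
R4 ← R4 + (5/4)·R1: [0, 33/2, 11, -55/4]
R3 ← R3 − (7/4)·R2: [0, 0, -9, -9/4]
R4 ← R4 + (11/4)·R2: [0, 0, 11, 11/4]
R4 ← R4 + (11/9)·R3: [0, 0, 0, 0]
3 nonzero rows, so rank(M) = 3.
M has 4 columns; by rank–nullity, nullity = 4 − 3 = 1.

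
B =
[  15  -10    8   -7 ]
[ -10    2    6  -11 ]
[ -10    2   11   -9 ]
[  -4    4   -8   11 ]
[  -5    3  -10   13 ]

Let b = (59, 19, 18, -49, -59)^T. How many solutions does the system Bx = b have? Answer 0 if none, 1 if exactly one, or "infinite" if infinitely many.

1

Row reduce the augmented matrix [B | b].
R2 ← R2 + (2/3)·R1: [0, -14/3, 34/3, -47/3, 175/3]
R3 ← R3 + (2/3)·R1: [0, -14/3, 49/3, -41/3, 172/3]
R4 ← R4 + (4/15)·R1: [0, 4/3, -88/15, 137/15, -499/15]
R5 ← R5 + (1/3)·R1: [0, -1/3, -22/3, 32/3, -118/3]
R3 ← R3 − R2: [0, 0, 5, 2, -1]
R4 ← R4 + (2/7)·R2: [0, 0, -92/35, 163/35, -83/5]
R5 ← R5 − (1/14)·R2: [0, 0, -57/7, 165/14, -87/2]
R4 ← R4 + (92/175)·R3: [0, 0, 0, 999/175, -2997/175]
R5 ← R5 + (57/35)·R3: [0, 0, 0, 1053/70, -3159/70]
R5 ← R5 − (195/74)·R4: [0, 0, 0, 0, 0]
The echelon form has 4 nonzero rows, and every pivot lies in the first 4 columns, so rank(B) = rank([B|b]) = 4.
The system is consistent.
rank = 4 = number of unknowns, so the solution is unique.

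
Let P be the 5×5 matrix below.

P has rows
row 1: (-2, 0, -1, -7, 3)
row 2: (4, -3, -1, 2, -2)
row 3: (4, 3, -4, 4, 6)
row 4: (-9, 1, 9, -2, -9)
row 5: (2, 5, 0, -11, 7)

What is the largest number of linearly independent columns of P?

5

Row reduce to echelon form.
R2 ← R2 + (2)·R1: [0, -3, -3, -12, 4]
R3 ← R3 + (2)·R1: [0, 3, -6, -10, 12]
R4 ← R4 − (9/2)·R1: [0, 1, 27/2, 59/2, -45/2]
R5 ← R5 + R1: [0, 5, -1, -18, 10]
R3 ← R3 + R2: [0, 0, -9, -22, 16]
R4 ← R4 + (1/3)·R2: [0, 0, 25/2, 51/2, -127/6]
R5 ← R5 + (5/3)·R2: [0, 0, -6, -38, 50/3]
R4 ← R4 + (25/18)·R3: [0, 0, 0, -91/18, 19/18]
R5 ← R5 − (2/3)·R3: [0, 0, 0, -70/3, 6]
R5 ← R5 − (60/13)·R4: [0, 0, 0, 0, 44/39]
Echelon form has 5 nonzero rows, so rank(P) = 5.
The rank gives the maximum number of linearly independent columns: 5.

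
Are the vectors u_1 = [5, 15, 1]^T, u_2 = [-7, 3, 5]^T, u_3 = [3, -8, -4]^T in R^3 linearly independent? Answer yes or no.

Form the matrix with these vectors as rows and row reduce.
R2 ← R2 + (7/5)·R1: [0, 24, 32/5]
R3 ← R3 − (3/5)·R1: [0, -17, -23/5]
R3 ← R3 + (17/24)·R2: [0, 0, -1/15]
3 nonzero rows, so the 3 vectors span a space of dimension 3.
Since 3 = 3, the vectors are linearly independent.

yes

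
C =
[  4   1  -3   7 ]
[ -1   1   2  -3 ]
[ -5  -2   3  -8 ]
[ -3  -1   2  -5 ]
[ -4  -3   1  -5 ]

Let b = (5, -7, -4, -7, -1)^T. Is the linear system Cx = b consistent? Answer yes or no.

Row reduce the augmented matrix [C | b].
R2 ← R2 + (1/4)·R1: [0, 5/4, 5/4, -5/4, -23/4]
R3 ← R3 + (5/4)·R1: [0, -3/4, -3/4, 3/4, 9/4]
R4 ← R4 + (3/4)·R1: [0, -1/4, -1/4, 1/4, -13/4]
R5 ← R5 + R1: [0, -2, -2, 2, 4]
R3 ← R3 + (3/5)·R2: [0, 0, 0, 0, -6/5]
R4 ← R4 + (1/5)·R2: [0, 0, 0, 0, -22/5]
R5 ← R5 + (8/5)·R2: [0, 0, 0, 0, -26/5]
R4 ← R4 − (11/3)·R3: [0, 0, 0, 0, 0]
R5 ← R5 − (13/3)·R3: [0, 0, 0, 0, 0]
The echelon form has 3 nonzero rows; the last pivot sits in the augmented column, so rank(C) = 2 but rank([C|b]) = 3.
Since the ranks differ, the system is inconsistent.

no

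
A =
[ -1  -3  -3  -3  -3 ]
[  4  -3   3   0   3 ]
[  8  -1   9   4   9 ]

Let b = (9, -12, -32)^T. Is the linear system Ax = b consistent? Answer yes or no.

Row reduce the augmented matrix [A | b].
R2 ← R2 + (4)·R1: [0, -15, -9, -12, -9, 24]
R3 ← R3 + (8)·R1: [0, -25, -15, -20, -15, 40]
R3 ← R3 − (5/3)·R2: [0, 0, 0, 0, 0, 0]
The echelon form has 2 nonzero rows, and every pivot lies in the first 5 columns, so rank(A) = rank([A|b]) = 2.
The system is consistent.

yes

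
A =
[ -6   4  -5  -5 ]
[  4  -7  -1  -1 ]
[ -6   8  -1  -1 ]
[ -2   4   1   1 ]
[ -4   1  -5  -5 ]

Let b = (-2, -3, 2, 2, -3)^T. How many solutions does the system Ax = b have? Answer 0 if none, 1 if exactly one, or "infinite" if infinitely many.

Row reduce the augmented matrix [A | b].
R2 ← R2 + (2/3)·R1: [0, -13/3, -13/3, -13/3, -13/3]
R3 ← R3 − R1: [0, 4, 4, 4, 4]
R4 ← R4 − (1/3)·R1: [0, 8/3, 8/3, 8/3, 8/3]
R5 ← R5 − (2/3)·R1: [0, -5/3, -5/3, -5/3, -5/3]
R3 ← R3 + (12/13)·R2: [0, 0, 0, 0, 0]
R4 ← R4 + (8/13)·R2: [0, 0, 0, 0, 0]
R5 ← R5 − (5/13)·R2: [0, 0, 0, 0, 0]
The echelon form has 2 nonzero rows, and every pivot lies in the first 4 columns, so rank(A) = rank([A|b]) = 2.
The system is consistent.
rank = 2 < 4 unknowns, so there are infinitely many solutions.

infinite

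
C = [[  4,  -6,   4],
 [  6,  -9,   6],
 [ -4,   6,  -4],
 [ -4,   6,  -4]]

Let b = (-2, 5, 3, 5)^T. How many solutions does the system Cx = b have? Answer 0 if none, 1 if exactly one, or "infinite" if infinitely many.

0

Row reduce the augmented matrix [C | b].
R2 ← R2 − (3/2)·R1: [0, 0, 0, 8]
R3 ← R3 + R1: [0, 0, 0, 1]
R4 ← R4 + R1: [0, 0, 0, 3]
R3 ← R3 − (1/8)·R2: [0, 0, 0, 0]
R4 ← R4 − (3/8)·R2: [0, 0, 0, 0]
The echelon form has 2 nonzero rows; the last pivot sits in the augmented column, so rank(C) = 1 but rank([C|b]) = 2.
Since the ranks differ, the system is inconsistent.
It has no solutions.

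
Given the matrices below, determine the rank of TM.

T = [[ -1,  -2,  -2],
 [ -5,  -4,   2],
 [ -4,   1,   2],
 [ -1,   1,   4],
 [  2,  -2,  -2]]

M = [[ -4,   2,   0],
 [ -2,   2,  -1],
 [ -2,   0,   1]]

2

First compute TM:
[[ 12,  -6,   0],
 [ 24, -18,   6],
 [ 10,  -6,   1],
 [ -6,   0,   3],
 [  0,   0,   0]]
Now row reduce the product.
R2 ← R2 − (2)·R1: [0, -6, 6]
R3 ← R3 − (5/6)·R1: [0, -1, 1]
R4 ← R4 + (1/2)·R1: [0, -3, 3]
R3 ← R3 − (1/6)·R2: [0, 0, 0]
R4 ← R4 − (1/2)·R2: [0, 0, 0]
2 nonzero rows, so rank(TM) = 2.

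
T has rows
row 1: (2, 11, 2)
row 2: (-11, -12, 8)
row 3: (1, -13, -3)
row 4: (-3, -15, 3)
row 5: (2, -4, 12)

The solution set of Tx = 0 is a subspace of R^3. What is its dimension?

0

Row reduce to echelon form.
R2 ← R2 + (11/2)·R1: [0, 97/2, 19]
R3 ← R3 − (1/2)·R1: [0, -37/2, -4]
R4 ← R4 + (3/2)·R1: [0, 3/2, 6]
R5 ← R5 − R1: [0, -15, 10]
R3 ← R3 + (37/97)·R2: [0, 0, 315/97]
R4 ← R4 − (3/97)·R2: [0, 0, 525/97]
R5 ← R5 + (30/97)·R2: [0, 0, 1540/97]
R4 ← R4 − (5/3)·R3: [0, 0, 0]
R5 ← R5 − (44/9)·R3: [0, 0, 0]
3 nonzero rows, so rank(T) = 3.
T has 3 columns; by rank–nullity, nullity = 3 − 3 = 0.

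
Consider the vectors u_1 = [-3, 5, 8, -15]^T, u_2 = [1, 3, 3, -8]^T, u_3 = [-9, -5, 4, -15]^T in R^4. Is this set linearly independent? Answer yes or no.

yes

Form the matrix with these vectors as rows and row reduce.
R2 ← R2 + (1/3)·R1: [0, 14/3, 17/3, -13]
R3 ← R3 − (3)·R1: [0, -20, -20, 30]
R3 ← R3 + (30/7)·R2: [0, 0, 30/7, -180/7]
3 nonzero rows, so the 3 vectors span a space of dimension 3.
Since 3 = 3, the vectors are linearly independent.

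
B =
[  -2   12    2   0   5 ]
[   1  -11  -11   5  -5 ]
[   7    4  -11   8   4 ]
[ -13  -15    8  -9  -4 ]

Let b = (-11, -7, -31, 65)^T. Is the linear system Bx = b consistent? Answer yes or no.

yes

Row reduce the augmented matrix [B | b].
R2 ← R2 + (1/2)·R1: [0, -5, -10, 5, -5/2, -25/2]
R3 ← R3 + (7/2)·R1: [0, 46, -4, 8, 43/2, -139/2]
R4 ← R4 − (13/2)·R1: [0, -93, -5, -9, -73/2, 273/2]
R3 ← R3 + (46/5)·R2: [0, 0, -96, 54, -3/2, -369/2]
R4 ← R4 − (93/5)·R2: [0, 0, 181, -102, 10, 369]
R4 ← R4 + (181/96)·R3: [0, 0, 0, -3/16, 459/64, 1353/64]
The echelon form has 4 nonzero rows, and every pivot lies in the first 5 columns, so rank(B) = rank([B|b]) = 4.
The system is consistent.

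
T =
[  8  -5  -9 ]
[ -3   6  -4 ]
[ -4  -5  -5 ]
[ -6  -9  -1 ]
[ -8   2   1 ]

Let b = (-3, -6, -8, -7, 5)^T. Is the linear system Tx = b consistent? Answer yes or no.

Row reduce the augmented matrix [T | b].
R2 ← R2 + (3/8)·R1: [0, 33/8, -59/8, -57/8]
R3 ← R3 + (1/2)·R1: [0, -15/2, -19/2, -19/2]
R4 ← R4 + (3/4)·R1: [0, -51/4, -31/4, -37/4]
R5 ← R5 + R1: [0, -3, -8, 2]
R3 ← R3 + (20/11)·R2: [0, 0, -252/11, -247/11]
R4 ← R4 + (34/11)·R2: [0, 0, -336/11, -344/11]
R5 ← R5 + (8/11)·R2: [0, 0, -147/11, -35/11]
R4 ← R4 − (4/3)·R3: [0, 0, 0, -4/3]
R5 ← R5 − (7/12)·R3: [0, 0, 0, 119/12]
R5 ← R5 + (119/16)·R4: [0, 0, 0, 0]
The echelon form has 4 nonzero rows; the last pivot sits in the augmented column, so rank(T) = 3 but rank([T|b]) = 4.
Since the ranks differ, the system is inconsistent.

no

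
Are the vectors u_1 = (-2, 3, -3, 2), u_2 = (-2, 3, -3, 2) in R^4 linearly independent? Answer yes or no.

Form the matrix with these vectors as rows and row reduce.
R2 ← R2 − R1: [0, 0, 0, 0]
1 nonzero row, so the 2 vectors span a space of dimension 1.
Since 1 < 2, the vectors are linearly dependent.

no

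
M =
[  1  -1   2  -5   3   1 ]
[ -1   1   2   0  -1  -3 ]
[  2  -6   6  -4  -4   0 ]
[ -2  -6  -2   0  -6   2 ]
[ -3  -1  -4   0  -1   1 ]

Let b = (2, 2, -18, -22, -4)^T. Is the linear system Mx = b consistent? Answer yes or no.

Row reduce the augmented matrix [M | b].
R2 ← R2 + R1: [0, 0, 4, -5, 2, -2, 4]
R3 ← R3 − (2)·R1: [0, -4, 2, 6, -10, -2, -22]
R4 ← R4 + (2)·R1: [0, -8, 2, -10, 0, 4, -18]
R5 ← R5 + (3)·R1: [0, -4, 2, -15, 8, 4, 2]
Swap R2 ↔ R3
R4 ← R4 − (2)·R2: [0, 0, -2, -22, 20, 8, 26]
R5 ← R5 − R2: [0, 0, 0, -21, 18, 6, 24]
R4 ← R4 + (1/2)·R3: [0, 0, 0, -49/2, 21, 7, 28]
R5 ← R5 − (6/7)·R4: [0, 0, 0, 0, 0, 0, 0]
The echelon form has 4 nonzero rows, and every pivot lies in the first 6 columns, so rank(M) = rank([M|b]) = 4.
The system is consistent.

yes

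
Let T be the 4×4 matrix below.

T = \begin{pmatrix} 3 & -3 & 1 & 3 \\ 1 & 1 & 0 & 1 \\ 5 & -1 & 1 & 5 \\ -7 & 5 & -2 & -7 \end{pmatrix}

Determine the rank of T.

2

Row reduce to echelon form.
R2 ← R2 − (1/3)·R1: [0, 2, -1/3, 0]
R3 ← R3 − (5/3)·R1: [0, 4, -2/3, 0]
R4 ← R4 + (7/3)·R1: [0, -2, 1/3, 0]
R3 ← R3 − (2)·R2: [0, 0, 0, 0]
R4 ← R4 + R2: [0, 0, 0, 0]
Echelon form has 2 nonzero rows, so rank(T) = 2.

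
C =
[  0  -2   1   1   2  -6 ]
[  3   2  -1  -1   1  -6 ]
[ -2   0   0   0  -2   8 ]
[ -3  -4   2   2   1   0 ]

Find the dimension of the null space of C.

Row reduce to echelon form.
Swap R1 ↔ R2
R3 ← R3 + (2/3)·R1: [0, 4/3, -2/3, -2/3, -4/3, 4]
R4 ← R4 + R1: [0, -2, 1, 1, 2, -6]
R3 ← R3 + (2/3)·R2: [0, 0, 0, 0, 0, 0]
R4 ← R4 − R2: [0, 0, 0, 0, 0, 0]
2 nonzero rows, so rank(C) = 2.
C has 6 columns; by rank–nullity, nullity = 6 − 2 = 4.

4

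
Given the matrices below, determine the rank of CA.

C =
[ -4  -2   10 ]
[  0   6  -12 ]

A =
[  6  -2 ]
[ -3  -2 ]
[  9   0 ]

First compute CA:
[[ 72,  12],
 [-126, -12]]
Now row reduce the product.
R2 ← R2 + (7/4)·R1: [0, 9]
2 nonzero rows, so rank(CA) = 2.

2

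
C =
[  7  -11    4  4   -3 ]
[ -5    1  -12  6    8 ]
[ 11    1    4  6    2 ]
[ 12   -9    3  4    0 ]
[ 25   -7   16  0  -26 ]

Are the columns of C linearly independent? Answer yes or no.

Row reduce C to echelon form.
R2 ← R2 + (5/7)·R1: [0, -48/7, -64/7, 62/7, 41/7]
R3 ← R3 − (11/7)·R1: [0, 128/7, -16/7, -2/7, 47/7]
R4 ← R4 − (12/7)·R1: [0, 69/7, -27/7, -20/7, 36/7]
R5 ← R5 − (25/7)·R1: [0, 226/7, 12/7, -100/7, -107/7]
R3 ← R3 + (8/3)·R2: [0, 0, -80/3, 70/3, 67/3]
R4 ← R4 + (23/16)·R2: [0, 0, -17, 79/8, 217/16]
R5 ← R5 + (113/24)·R2: [0, 0, -124/3, 329/12, 295/24]
R4 ← R4 − (51/80)·R3: [0, 0, 0, -5, -27/40]
R5 ← R5 − (31/20)·R3: [0, 0, 0, -35/4, -893/40]
R5 ← R5 − (7/4)·R4: [0, 0, 0, 0, -3383/160]
5 pivots among 5 columns.
Every column is a pivot column, so the columns are linearly independent.

yes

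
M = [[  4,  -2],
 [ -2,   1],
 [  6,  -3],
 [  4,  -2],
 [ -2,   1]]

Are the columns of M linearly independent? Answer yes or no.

no

Row reduce M to echelon form.
R2 ← R2 + (1/2)·R1: [0, 0]
R3 ← R3 − (3/2)·R1: [0, 0]
R4 ← R4 − R1: [0, 0]
R5 ← R5 + (1/2)·R1: [0, 0]
1 pivot among 2 columns.
Only 1 < 2 pivot columns, so the columns are linearly dependent.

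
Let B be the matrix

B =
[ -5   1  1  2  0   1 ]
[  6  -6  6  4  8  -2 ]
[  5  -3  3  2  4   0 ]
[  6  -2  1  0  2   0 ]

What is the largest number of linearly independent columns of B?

3

Row reduce to echelon form.
R2 ← R2 + (6/5)·R1: [0, -24/5, 36/5, 32/5, 8, -4/5]
R3 ← R3 + R1: [0, -2, 4, 4, 4, 1]
R4 ← R4 + (6/5)·R1: [0, -4/5, 11/5, 12/5, 2, 6/5]
R3 ← R3 − (5/12)·R2: [0, 0, 1, 4/3, 2/3, 4/3]
R4 ← R4 − (1/6)·R2: [0, 0, 1, 4/3, 2/3, 4/3]
R4 ← R4 − R3: [0, 0, 0, 0, 0, 0]
Echelon form has 3 nonzero rows, so rank(B) = 3.
The rank gives the maximum number of linearly independent columns: 3.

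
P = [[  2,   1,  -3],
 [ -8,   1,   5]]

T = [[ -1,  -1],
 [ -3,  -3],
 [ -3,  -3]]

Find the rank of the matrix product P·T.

1

First compute PT:
[[  4,   4],
 [-10, -10]]
Now row reduce the product.
R2 ← R2 + (5/2)·R1: [0, 0]
1 nonzero row, so rank(PT) = 1.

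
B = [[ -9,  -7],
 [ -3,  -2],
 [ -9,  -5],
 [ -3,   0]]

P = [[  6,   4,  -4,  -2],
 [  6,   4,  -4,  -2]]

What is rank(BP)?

1

First compute BP:
[[-96, -64,  64,  32],
 [-30, -20,  20,  10],
 [-84, -56,  56,  28],
 [-18, -12,  12,   6]]
Now row reduce the product.
R2 ← R2 − (5/16)·R1: [0, 0, 0, 0]
R3 ← R3 − (7/8)·R1: [0, 0, 0, 0]
R4 ← R4 − (3/16)·R1: [0, 0, 0, 0]
1 nonzero row, so rank(BP) = 1.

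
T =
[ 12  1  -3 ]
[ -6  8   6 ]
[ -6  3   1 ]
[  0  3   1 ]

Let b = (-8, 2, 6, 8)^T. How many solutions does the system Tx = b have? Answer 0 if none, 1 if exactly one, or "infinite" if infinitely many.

0

Row reduce the augmented matrix [T | b].
R2 ← R2 + (1/2)·R1: [0, 17/2, 9/2, -2]
R3 ← R3 + (1/2)·R1: [0, 7/2, -1/2, 2]
R3 ← R3 − (7/17)·R2: [0, 0, -40/17, 48/17]
R4 ← R4 − (6/17)·R2: [0, 0, -10/17, 148/17]
R4 ← R4 − (1/4)·R3: [0, 0, 0, 8]
The echelon form has 4 nonzero rows; the last pivot sits in the augmented column, so rank(T) = 3 but rank([T|b]) = 4.
Since the ranks differ, the system is inconsistent.
It has no solutions.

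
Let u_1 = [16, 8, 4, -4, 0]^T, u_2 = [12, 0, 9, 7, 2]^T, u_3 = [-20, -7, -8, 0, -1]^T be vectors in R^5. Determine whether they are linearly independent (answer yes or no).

no

Form the matrix with these vectors as rows and row reduce.
R2 ← R2 − (3/4)·R1: [0, -6, 6, 10, 2]
R3 ← R3 + (5/4)·R1: [0, 3, -3, -5, -1]
R3 ← R3 + (1/2)·R2: [0, 0, 0, 0, 0]
2 nonzero rows, so the 3 vectors span a space of dimension 2.
Since 2 < 3, the vectors are linearly dependent.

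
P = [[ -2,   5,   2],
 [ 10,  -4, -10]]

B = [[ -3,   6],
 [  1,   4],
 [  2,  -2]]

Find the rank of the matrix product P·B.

2

First compute PB:
[[ 15,   4],
 [-54,  64]]
Now row reduce the product.
R2 ← R2 + (18/5)·R1: [0, 392/5]
2 nonzero rows, so rank(PB) = 2.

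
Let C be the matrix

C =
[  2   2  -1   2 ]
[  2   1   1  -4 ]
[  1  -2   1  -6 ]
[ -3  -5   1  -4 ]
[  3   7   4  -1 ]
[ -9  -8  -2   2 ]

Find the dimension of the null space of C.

Row reduce to echelon form.
R2 ← R2 − R1: [0, -1, 2, -6]
R3 ← R3 − (1/2)·R1: [0, -3, 3/2, -7]
R4 ← R4 + (3/2)·R1: [0, -2, -1/2, -1]
R5 ← R5 − (3/2)·R1: [0, 4, 11/2, -4]
R6 ← R6 + (9/2)·R1: [0, 1, -13/2, 11]
R3 ← R3 − (3)·R2: [0, 0, -9/2, 11]
R4 ← R4 − (2)·R2: [0, 0, -9/2, 11]
R5 ← R5 + (4)·R2: [0, 0, 27/2, -28]
R6 ← R6 + R2: [0, 0, -9/2, 5]
R4 ← R4 − R3: [0, 0, 0, 0]
R5 ← R5 + (3)·R3: [0, 0, 0, 5]
R6 ← R6 − R3: [0, 0, 0, -6]
Swap R4 ↔ R5
R6 ← R6 + (6/5)·R4: [0, 0, 0, 0]
4 nonzero rows, so rank(C) = 4.
C has 4 columns; by rank–nullity, nullity = 4 − 4 = 0.

0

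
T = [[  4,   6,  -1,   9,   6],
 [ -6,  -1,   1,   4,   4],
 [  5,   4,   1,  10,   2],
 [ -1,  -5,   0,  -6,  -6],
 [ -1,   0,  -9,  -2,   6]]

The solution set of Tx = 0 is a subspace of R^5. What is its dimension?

Row reduce to echelon form.
R2 ← R2 + (3/2)·R1: [0, 8, -1/2, 35/2, 13]
R3 ← R3 − (5/4)·R1: [0, -7/2, 9/4, -5/4, -11/2]
R4 ← R4 + (1/4)·R1: [0, -7/2, -1/4, -15/4, -9/2]
R5 ← R5 + (1/4)·R1: [0, 3/2, -37/4, 1/4, 15/2]
R3 ← R3 + (7/16)·R2: [0, 0, 65/32, 205/32, 3/16]
R4 ← R4 + (7/16)·R2: [0, 0, -15/32, 125/32, 19/16]
R5 ← R5 − (3/16)·R2: [0, 0, -293/32, -97/32, 81/16]
R4 ← R4 + (3/13)·R3: [0, 0, 0, 70/13, 16/13]
R5 ← R5 + (293/65)·R3: [0, 0, 0, 336/13, 384/65]
R5 ← R5 − (24/5)·R4: [0, 0, 0, 0, 0]
4 nonzero rows, so rank(T) = 4.
T has 5 columns; by rank–nullity, nullity = 5 − 4 = 1.

1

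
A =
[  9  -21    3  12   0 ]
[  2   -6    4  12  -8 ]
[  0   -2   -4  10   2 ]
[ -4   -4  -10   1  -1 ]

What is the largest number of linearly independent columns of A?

4

Row reduce to echelon form.
R2 ← R2 − (2/9)·R1: [0, -4/3, 10/3, 28/3, -8]
R4 ← R4 + (4/9)·R1: [0, -40/3, -26/3, 19/3, -1]
R3 ← R3 − (3/2)·R2: [0, 0, -9, -4, 14]
R4 ← R4 − (10)·R2: [0, 0, -42, -87, 79]
R4 ← R4 − (14/3)·R3: [0, 0, 0, -205/3, 41/3]
Echelon form has 4 nonzero rows, so rank(A) = 4.
The rank gives the maximum number of linearly independent columns: 4.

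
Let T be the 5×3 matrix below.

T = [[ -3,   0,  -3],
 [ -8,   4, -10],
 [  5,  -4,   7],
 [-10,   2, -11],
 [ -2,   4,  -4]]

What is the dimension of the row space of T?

Row reduce to echelon form.
R2 ← R2 − (8/3)·R1: [0, 4, -2]
R3 ← R3 + (5/3)·R1: [0, -4, 2]
R4 ← R4 − (10/3)·R1: [0, 2, -1]
R5 ← R5 − (2/3)·R1: [0, 4, -2]
R3 ← R3 + R2: [0, 0, 0]
R4 ← R4 − (1/2)·R2: [0, 0, 0]
R5 ← R5 − R2: [0, 0, 0]
Echelon form has 2 nonzero rows, so rank(T) = 2.
The row space has dimension equal to the rank: 2.

2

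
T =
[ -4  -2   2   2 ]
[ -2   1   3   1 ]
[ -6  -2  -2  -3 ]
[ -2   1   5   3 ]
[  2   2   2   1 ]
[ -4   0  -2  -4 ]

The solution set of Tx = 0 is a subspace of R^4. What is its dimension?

Row reduce to echelon form.
R2 ← R2 − (1/2)·R1: [0, 2, 2, 0]
R3 ← R3 − (3/2)·R1: [0, 1, -5, -6]
R4 ← R4 − (1/2)·R1: [0, 2, 4, 2]
R5 ← R5 + (1/2)·R1: [0, 1, 3, 2]
R6 ← R6 − R1: [0, 2, -4, -6]
R3 ← R3 − (1/2)·R2: [0, 0, -6, -6]
R4 ← R4 − R2: [0, 0, 2, 2]
R5 ← R5 − (1/2)·R2: [0, 0, 2, 2]
R6 ← R6 − R2: [0, 0, -6, -6]
R4 ← R4 + (1/3)·R3: [0, 0, 0, 0]
R5 ← R5 + (1/3)·R3: [0, 0, 0, 0]
R6 ← R6 − R3: [0, 0, 0, 0]
3 nonzero rows, so rank(T) = 3.
T has 4 columns; by rank–nullity, nullity = 4 − 3 = 1.

1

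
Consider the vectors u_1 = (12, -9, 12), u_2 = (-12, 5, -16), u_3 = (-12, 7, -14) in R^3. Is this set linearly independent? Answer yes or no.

Form the matrix with these vectors as rows and row reduce.
R2 ← R2 + R1: [0, -4, -4]
R3 ← R3 + R1: [0, -2, -2]
R3 ← R3 − (1/2)·R2: [0, 0, 0]
2 nonzero rows, so the 3 vectors span a space of dimension 2.
Since 2 < 3, the vectors are linearly dependent.

no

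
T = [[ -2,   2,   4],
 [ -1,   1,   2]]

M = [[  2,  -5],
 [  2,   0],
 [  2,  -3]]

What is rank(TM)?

First compute TM:
[[  8,  -2],
 [  4,  -1]]
Now row reduce the product.
R2 ← R2 − (1/2)·R1: [0, 0]
1 nonzero row, so rank(TM) = 1.

1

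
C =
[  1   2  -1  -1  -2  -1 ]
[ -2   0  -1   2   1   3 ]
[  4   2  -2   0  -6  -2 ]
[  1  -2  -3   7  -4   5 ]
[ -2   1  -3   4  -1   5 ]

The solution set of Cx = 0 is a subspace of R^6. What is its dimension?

3

Row reduce to echelon form.
R2 ← R2 + (2)·R1: [0, 4, -3, 0, -3, 1]
R3 ← R3 − (4)·R1: [0, -6, 2, 4, 2, 2]
R4 ← R4 − R1: [0, -4, -2, 8, -2, 6]
R5 ← R5 + (2)·R1: [0, 5, -5, 2, -5, 3]
R3 ← R3 + (3/2)·R2: [0, 0, -5/2, 4, -5/2, 7/2]
R4 ← R4 + R2: [0, 0, -5, 8, -5, 7]
R5 ← R5 − (5/4)·R2: [0, 0, -5/4, 2, -5/4, 7/4]
R4 ← R4 − (2)·R3: [0, 0, 0, 0, 0, 0]
R5 ← R5 − (1/2)·R3: [0, 0, 0, 0, 0, 0]
3 nonzero rows, so rank(C) = 3.
C has 6 columns; by rank–nullity, nullity = 6 − 3 = 3.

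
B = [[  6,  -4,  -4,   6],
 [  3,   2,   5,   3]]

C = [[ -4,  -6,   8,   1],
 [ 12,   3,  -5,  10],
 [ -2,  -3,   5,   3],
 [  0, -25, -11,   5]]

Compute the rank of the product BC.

First compute BC:
[[-64, -186, -18, -16],
 [  2, -102,   6,  53]]
Now row reduce the product.
R2 ← R2 + (1/32)·R1: [0, -1725/16, 87/16, 105/2]
2 nonzero rows, so rank(BC) = 2.

2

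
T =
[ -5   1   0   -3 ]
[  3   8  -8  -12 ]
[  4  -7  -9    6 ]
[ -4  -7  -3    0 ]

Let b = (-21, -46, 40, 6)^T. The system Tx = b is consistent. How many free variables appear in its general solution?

0

Row reduce the augmented matrix [T | b].
R2 ← R2 + (3/5)·R1: [0, 43/5, -8, -69/5, -293/5]
R3 ← R3 + (4/5)·R1: [0, -31/5, -9, 18/5, 116/5]
R4 ← R4 − (4/5)·R1: [0, -39/5, -3, 12/5, 114/5]
R3 ← R3 + (31/43)·R2: [0, 0, -635/43, -273/43, -819/43]
R4 ← R4 + (39/43)·R2: [0, 0, -441/43, -435/43, -1305/43]
R4 ← R4 − (441/635)·R3: [0, 0, 0, -3624/635, -10872/635]
The echelon form has 4 nonzero rows, and every pivot lies in the first 4 columns, so rank(T) = rank([T|b]) = 4.
The system is consistent.
Free variables = (unknowns) − (rank) = 4 − 4 = 0.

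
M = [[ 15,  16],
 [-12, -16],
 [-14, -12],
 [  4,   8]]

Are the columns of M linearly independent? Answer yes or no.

Row reduce M to echelon form.
R2 ← R2 + (4/5)·R1: [0, -16/5]
R3 ← R3 + (14/15)·R1: [0, 44/15]
R4 ← R4 − (4/15)·R1: [0, 56/15]
R3 ← R3 + (11/12)·R2: [0, 0]
R4 ← R4 + (7/6)·R2: [0, 0]
2 pivots among 2 columns.
Every column is a pivot column, so the columns are linearly independent.

yes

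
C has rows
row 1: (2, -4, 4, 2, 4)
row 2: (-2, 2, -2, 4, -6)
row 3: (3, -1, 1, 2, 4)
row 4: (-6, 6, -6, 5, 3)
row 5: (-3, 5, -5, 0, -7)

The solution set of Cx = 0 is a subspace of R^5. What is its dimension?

1

Row reduce to echelon form.
R2 ← R2 + R1: [0, -2, 2, 6, -2]
R3 ← R3 − (3/2)·R1: [0, 5, -5, -1, -2]
R4 ← R4 + (3)·R1: [0, -6, 6, 11, 15]
R5 ← R5 + (3/2)·R1: [0, -1, 1, 3, -1]
R3 ← R3 + (5/2)·R2: [0, 0, 0, 14, -7]
R4 ← R4 − (3)·R2: [0, 0, 0, -7, 21]
R5 ← R5 − (1/2)·R2: [0, 0, 0, 0, 0]
R4 ← R4 + (1/2)·R3: [0, 0, 0, 0, 35/2]
4 nonzero rows, so rank(C) = 4.
C has 5 columns; by rank–nullity, nullity = 5 − 4 = 1.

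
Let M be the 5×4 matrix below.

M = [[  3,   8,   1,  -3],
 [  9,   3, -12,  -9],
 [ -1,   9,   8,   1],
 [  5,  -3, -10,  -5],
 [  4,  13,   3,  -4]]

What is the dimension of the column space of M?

Row reduce to echelon form.
R2 ← R2 − (3)·R1: [0, -21, -15, 0]
R3 ← R3 + (1/3)·R1: [0, 35/3, 25/3, 0]
R4 ← R4 − (5/3)·R1: [0, -49/3, -35/3, 0]
R5 ← R5 − (4/3)·R1: [0, 7/3, 5/3, 0]
R3 ← R3 + (5/9)·R2: [0, 0, 0, 0]
R4 ← R4 − (7/9)·R2: [0, 0, 0, 0]
R5 ← R5 + (1/9)·R2: [0, 0, 0, 0]
Echelon form has 2 nonzero rows, so rank(M) = 2.
The column space has dimension equal to the rank: 2.

2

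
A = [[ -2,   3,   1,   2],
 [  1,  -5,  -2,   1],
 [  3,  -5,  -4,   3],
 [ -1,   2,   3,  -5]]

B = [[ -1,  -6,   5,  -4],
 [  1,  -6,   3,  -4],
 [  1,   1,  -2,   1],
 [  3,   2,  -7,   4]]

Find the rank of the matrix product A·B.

3

First compute AB:
[[ 12,  -1, -17,   5],
 [ -5,  24, -13,  18],
 [ -3,  14, -13,  16],
 [ -9, -13,  30, -21]]
Now row reduce the product.
R2 ← R2 + (5/12)·R1: [0, 283/12, -241/12, 241/12]
R3 ← R3 + (1/4)·R1: [0, 55/4, -69/4, 69/4]
R4 ← R4 + (3/4)·R1: [0, -55/4, 69/4, -69/4]
R3 ← R3 − (165/283)·R2: [0, 0, -1568/283, 1568/283]
R4 ← R4 + (165/283)·R2: [0, 0, 1568/283, -1568/283]
R4 ← R4 + R3: [0, 0, 0, 0]
3 nonzero rows, so rank(AB) = 3.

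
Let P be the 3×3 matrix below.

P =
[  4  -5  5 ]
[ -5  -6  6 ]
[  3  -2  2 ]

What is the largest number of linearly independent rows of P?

Row reduce to echelon form.
R2 ← R2 + (5/4)·R1: [0, -49/4, 49/4]
R3 ← R3 − (3/4)·R1: [0, 7/4, -7/4]
R3 ← R3 + (1/7)·R2: [0, 0, 0]
Echelon form has 2 nonzero rows, so rank(P) = 2.
The rank gives the maximum number of linearly independent rows: 2.

2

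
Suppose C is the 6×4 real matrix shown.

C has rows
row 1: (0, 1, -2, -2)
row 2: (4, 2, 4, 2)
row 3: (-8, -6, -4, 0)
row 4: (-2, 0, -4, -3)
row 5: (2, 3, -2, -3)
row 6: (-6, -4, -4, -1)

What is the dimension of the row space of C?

Row reduce to echelon form.
Swap R1 ↔ R2
R3 ← R3 + (2)·R1: [0, -2, 4, 4]
R4 ← R4 + (1/2)·R1: [0, 1, -2, -2]
R5 ← R5 − (1/2)·R1: [0, 2, -4, -4]
R6 ← R6 + (3/2)·R1: [0, -1, 2, 2]
R3 ← R3 + (2)·R2: [0, 0, 0, 0]
R4 ← R4 − R2: [0, 0, 0, 0]
R5 ← R5 − (2)·R2: [0, 0, 0, 0]
R6 ← R6 + R2: [0, 0, 0, 0]
Echelon form has 2 nonzero rows, so rank(C) = 2.
The row space has dimension equal to the rank: 2.

2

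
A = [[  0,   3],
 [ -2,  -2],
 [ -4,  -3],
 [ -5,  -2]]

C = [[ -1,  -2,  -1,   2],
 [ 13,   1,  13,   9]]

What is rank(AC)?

2

First compute AC:
[[ 39,   3,  39,  27],
 [-24,   2, -24, -22],
 [-35,   5, -35, -35],
 [-21,   8, -21, -28]]
Now row reduce the product.
R2 ← R2 + (8/13)·R1: [0, 50/13, 0, -70/13]
R3 ← R3 + (35/39)·R1: [0, 100/13, 0, -140/13]
R4 ← R4 + (7/13)·R1: [0, 125/13, 0, -175/13]
R3 ← R3 − (2)·R2: [0, 0, 0, 0]
R4 ← R4 − (5/2)·R2: [0, 0, 0, 0]
2 nonzero rows, so rank(AC) = 2.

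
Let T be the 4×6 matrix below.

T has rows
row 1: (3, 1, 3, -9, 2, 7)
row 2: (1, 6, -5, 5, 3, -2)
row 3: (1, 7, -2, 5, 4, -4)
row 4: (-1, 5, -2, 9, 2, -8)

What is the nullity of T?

Row reduce to echelon form.
R2 ← R2 − (1/3)·R1: [0, 17/3, -6, 8, 7/3, -13/3]
R3 ← R3 − (1/3)·R1: [0, 20/3, -3, 8, 10/3, -19/3]
R4 ← R4 + (1/3)·R1: [0, 16/3, -1, 6, 8/3, -17/3]
R3 ← R3 − (20/17)·R2: [0, 0, 69/17, -24/17, 10/17, -21/17]
R4 ← R4 − (16/17)·R2: [0, 0, 79/17, -26/17, 8/17, -27/17]
R4 ← R4 − (79/69)·R3: [0, 0, 0, 2/23, -14/69, -4/23]
4 nonzero rows, so rank(T) = 4.
T has 6 columns; by rank–nullity, nullity = 6 − 4 = 2.

2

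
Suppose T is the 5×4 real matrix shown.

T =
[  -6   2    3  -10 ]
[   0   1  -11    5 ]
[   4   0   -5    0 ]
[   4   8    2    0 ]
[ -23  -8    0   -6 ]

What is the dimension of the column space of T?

4

Row reduce to echelon form.
R3 ← R3 + (2/3)·R1: [0, 4/3, -3, -20/3]
R4 ← R4 + (2/3)·R1: [0, 28/3, 4, -20/3]
R5 ← R5 − (23/6)·R1: [0, -47/3, -23/2, 97/3]
R3 ← R3 − (4/3)·R2: [0, 0, 35/3, -40/3]
R4 ← R4 − (28/3)·R2: [0, 0, 320/3, -160/3]
R5 ← R5 + (47/3)·R2: [0, 0, -1103/6, 332/3]
R4 ← R4 − (64/7)·R3: [0, 0, 0, 480/7]
R5 ← R5 + (1103/70)·R3: [0, 0, 0, -696/7]
R5 ← R5 + (29/20)·R4: [0, 0, 0, 0]
Echelon form has 4 nonzero rows, so rank(T) = 4.
The column space has dimension equal to the rank: 4.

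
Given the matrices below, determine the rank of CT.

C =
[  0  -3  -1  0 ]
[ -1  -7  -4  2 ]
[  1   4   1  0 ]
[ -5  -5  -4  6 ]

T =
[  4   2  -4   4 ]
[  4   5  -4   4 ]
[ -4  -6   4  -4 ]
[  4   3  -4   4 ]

First compute CT:
[[ -8,  -9,   8,  -8],
 [ -8,  -7,   8,  -8],
 [ 16,  16, -16,  16],
 [  0,   7,   0,   0]]
Now row reduce the product.
R2 ← R2 − R1: [0, 2, 0, 0]
R3 ← R3 + (2)·R1: [0, -2, 0, 0]
R3 ← R3 + R2: [0, 0, 0, 0]
R4 ← R4 − (7/2)·R2: [0, 0, 0, 0]
2 nonzero rows, so rank(CT) = 2.

2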